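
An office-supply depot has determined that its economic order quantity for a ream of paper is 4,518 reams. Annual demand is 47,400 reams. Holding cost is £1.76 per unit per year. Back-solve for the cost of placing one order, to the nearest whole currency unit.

S ≈ £379

The basic EOQ model gives Q* = √(2DS/H); rearrange for the unknown.
From Q* = √(2DS/H): S = Q*²H / (2D) = 4,518² × 1.76 / (2 × 47,400) = 378.9630.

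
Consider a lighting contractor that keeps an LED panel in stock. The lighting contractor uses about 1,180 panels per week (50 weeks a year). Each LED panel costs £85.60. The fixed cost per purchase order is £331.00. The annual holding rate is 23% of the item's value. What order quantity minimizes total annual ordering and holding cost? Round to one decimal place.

Annual demand D = 1,180 × 50 = 59,000.
Holding cost H = 0.23 × £85.60 = £19.6880 per unit per year.
EOQ = √(2DS / H) = √(2 × 59,000 × 331 / 19.688).
= √(39,058,000 / 19.688) = √1,983,848.0293 ≈ 1408.491.

Q* ≈ 1,408.5 panels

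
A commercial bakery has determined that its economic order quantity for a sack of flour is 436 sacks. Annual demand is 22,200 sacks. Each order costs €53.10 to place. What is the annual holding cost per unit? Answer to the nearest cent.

Squaring Q* = √(2DS/H) gives Q*² = 2DS/H.
From Q* = √(2DS/H): H = 2DS / Q*² = 2 × 22,200 × 53.1 / 436² = 12.4024.

H ≈ €12.40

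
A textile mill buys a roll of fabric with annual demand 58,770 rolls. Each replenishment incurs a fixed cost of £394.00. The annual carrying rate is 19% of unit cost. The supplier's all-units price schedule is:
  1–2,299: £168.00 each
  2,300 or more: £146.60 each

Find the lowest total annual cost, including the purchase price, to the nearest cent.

TC* ≈ £8,657,781.66

Holding cost per unit per year at price C is H = 0.19·C.
For each price level, check whether its EOQ is feasible; otherwise the best quantity at that price is the breakpoint.
EOQ at £168.00 = 1204.5 (feasible in tier 1): TC = 58,770×£168.00 + (58,770/1204.5)×394 + (1204.5/2)×0.19×£168.00 = £9,911,807.88.
EOQ at £146.60 = 1289.4 < 2300, so use break Q=2300: TC = 58,770×£146.60 + (58,770/2300.0)×394 + (2300.0/2)×0.19×£146.60 = £8,657,781.66.
Lowest total cost among the candidates is at Q = 2300.0.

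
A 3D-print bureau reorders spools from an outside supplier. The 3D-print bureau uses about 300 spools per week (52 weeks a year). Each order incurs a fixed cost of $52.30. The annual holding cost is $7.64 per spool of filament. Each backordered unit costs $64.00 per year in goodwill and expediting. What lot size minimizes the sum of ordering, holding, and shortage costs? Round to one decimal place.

Q* ≈ 489.0 spools

Annual demand D = 300 × 52 = 15,600.
With planned backorders, Q* = √(2DS/H) · √((H+B)/B).
√(2DS/H) = √(2 × 15,600 × 52.3 / 7.64) = 462.148.
√((H+B)/B) = √((7.64+64)/64) = 1.0580.
Q* ≈ 488.955.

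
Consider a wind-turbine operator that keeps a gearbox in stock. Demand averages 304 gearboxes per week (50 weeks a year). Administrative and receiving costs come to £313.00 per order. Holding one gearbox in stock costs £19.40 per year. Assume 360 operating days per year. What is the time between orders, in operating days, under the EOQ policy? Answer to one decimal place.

Annual demand D = 304 × 50 = 15,200.
The optimal lot size = √(2DS/H) = √(2 × 15,200 × 313 / 19.4) ≈ 700.34.
Cycle time = Q*/D × 360 = 700.34 / 15,200 × 360 ≈ 16.587 days.

T ≈ 16.6 days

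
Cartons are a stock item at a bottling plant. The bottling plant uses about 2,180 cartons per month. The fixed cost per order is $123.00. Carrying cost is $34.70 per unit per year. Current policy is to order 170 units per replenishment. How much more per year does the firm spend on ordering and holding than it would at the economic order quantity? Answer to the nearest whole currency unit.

Annual demand D = 2,180 × 12 = 26,160.
EOQ = √(2DS/H) = √(2 × 26,160 × 123 / 34.7) ≈ 430.65.
Cost at Q* = (D/Q*)S + (Q*/2)H = √(2DSH) ≈ $14,943.46.
Cost at Q = 170: (26,160/170)×123 + (170/2)×34.7 = $18,927.53 + $2,949.50 = $21,877.03.
Excess = $21,877.03 − $14,943.46 = $6,933.57.

Extra cost ≈ $6,934 per year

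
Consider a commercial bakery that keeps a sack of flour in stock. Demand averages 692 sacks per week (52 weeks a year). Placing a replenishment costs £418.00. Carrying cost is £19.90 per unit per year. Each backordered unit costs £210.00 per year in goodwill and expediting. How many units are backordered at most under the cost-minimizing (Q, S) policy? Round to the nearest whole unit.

Annual demand D = 692 × 52 = 35,984.
With planned backorders, Q* = √(2DS/H) · √((H+B)/B).
√(2DS/H) = √(2 × 35,984 × 418 / 19.9) = 1229.508.
√((H+B)/B) = √((19.9+210)/210) = 1.0463.
Q* ≈ 1286.445.
S* = Q* · H/(H+B) = 1286.445 × 19.9/229.9 ≈ 111.354.

S* ≈ 111 sacks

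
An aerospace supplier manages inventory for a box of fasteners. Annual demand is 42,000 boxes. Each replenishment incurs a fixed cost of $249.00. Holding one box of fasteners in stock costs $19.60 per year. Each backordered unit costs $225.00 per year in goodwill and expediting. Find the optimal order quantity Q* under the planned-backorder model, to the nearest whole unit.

With planned backorders, Q* = √(2DS/H) · √((H+B)/B).
√(2DS/H) = √(2 × 42,000 × 249 / 19.6) = 1033.026.
√((H+B)/B) = √((19.6+225)/225) = 1.0426.
Q* ≈ 1077.081.

Q* ≈ 1,077 boxes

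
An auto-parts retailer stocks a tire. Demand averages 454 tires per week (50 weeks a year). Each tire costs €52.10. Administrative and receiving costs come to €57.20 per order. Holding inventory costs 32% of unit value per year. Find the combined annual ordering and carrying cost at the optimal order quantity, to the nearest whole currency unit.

Annual demand D = 454 × 50 = 22,700.
Holding cost H = 0.32 × €52.10 = €16.6720 per unit per year.
Q* = √(2DS/H) = √(2 × 22,700 × 57.2 / 16.672) ≈ 394.67.
At the optimum the two cost components are equal, so total cost = 2·(Q*/2)H = Q*·H.
Minimum total = √(2DSH) = √(2 × 22,700 × 57.2 × 16.672) ≈ 6579.908.

TC* ≈ €6,580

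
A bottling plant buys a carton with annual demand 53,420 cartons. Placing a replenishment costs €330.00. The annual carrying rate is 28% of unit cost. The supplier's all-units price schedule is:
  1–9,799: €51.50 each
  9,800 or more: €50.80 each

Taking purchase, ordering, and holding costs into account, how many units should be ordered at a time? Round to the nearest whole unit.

Holding cost per unit per year at price C is H = 0.28·C.
For each price level, check whether its EOQ is feasible; otherwise the best quantity at that price is the breakpoint.
EOQ at €51.50 = 1563.7 (feasible in tier 1): TC = 53,420×€51.50 + (53,420/1563.7)×330 + (1563.7/2)×0.28×€51.50 = €2,773,677.92.
EOQ at €50.80 = 1574.4 < 9800, so use break Q=9800: TC = 53,420×€50.80 + (53,420/9800.0)×330 + (9800.0/2)×0.28×€50.80 = €2,785,232.44.
Lowest total cost is €2,773,677.92 at Q = 1563.7.

Q* ≈ 1,564 cartons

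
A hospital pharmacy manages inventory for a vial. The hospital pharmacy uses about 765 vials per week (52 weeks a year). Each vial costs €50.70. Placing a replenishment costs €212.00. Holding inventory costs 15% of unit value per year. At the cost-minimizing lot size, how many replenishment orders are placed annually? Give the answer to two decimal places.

N ≈ 26.71 orders per year

Annual demand D = 765 × 52 = 39,780.
Holding cost H = 0.15 × €50.70 = €7.6050 per unit per year.
EOQ = √(2DS/H) = √(2 × 39,780 × 212 / 7.605) ≈ 1489.24.
Orders per year = D / Q* = 39,780 / 1489.24 ≈ 26.712.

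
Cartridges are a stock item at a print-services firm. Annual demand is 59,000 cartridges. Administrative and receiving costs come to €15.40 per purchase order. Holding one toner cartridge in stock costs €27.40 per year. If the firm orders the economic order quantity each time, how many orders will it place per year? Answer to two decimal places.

The optimal lot size = √(2DS/H) = √(2 × 59,000 × 15.4 / 27.4) ≈ 257.53.
Orders per year = D / Q* = 59,000 / 257.53 ≈ 229.100.

N ≈ 229.10 orders per year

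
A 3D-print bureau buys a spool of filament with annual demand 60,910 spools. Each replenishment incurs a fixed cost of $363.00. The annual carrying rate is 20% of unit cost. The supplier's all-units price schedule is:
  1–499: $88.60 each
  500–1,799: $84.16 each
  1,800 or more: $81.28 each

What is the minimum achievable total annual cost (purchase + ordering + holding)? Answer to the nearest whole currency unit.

Holding cost per unit per year at price C is H = 0.20·C.
Evaluate total cost at each tier's feasible EOQ or, if the EOQ is below the tier, at the tier's minimum quantity.
Tier 1 ($88.60): EOQ = 1579.7 exceeds tier's upper bound 499, so this tier is dominated.
EOQ at $84.16 = 1620.9 (feasible in tier 2): TC = 60,910×$84.16 + (60,910/1620.9)×363 + (1620.9/2)×0.20×$84.16 = $5,153,467.87.
EOQ at $81.28 = 1649.3 < 1800, so use break Q=1800: TC = 60,910×$81.28 + (60,910/1800.0)×363 + (1800.0/2)×0.20×$81.28 = $4,977,678.72.
Lowest total cost among the candidates is at Q = 1800.0.

TC* ≈ $4,977,679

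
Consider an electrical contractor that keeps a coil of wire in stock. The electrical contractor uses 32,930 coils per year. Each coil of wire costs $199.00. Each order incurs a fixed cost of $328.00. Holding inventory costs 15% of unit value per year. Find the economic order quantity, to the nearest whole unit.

Holding cost H = 0.15 × $199.00 = $29.8500 per unit per year.
EOQ = √(2DS / H) = √(2 × 32,930 × 328 / 29.85).
= √(21,602,080 / 29.85) = √723,687.7722 ≈ 850.698.

Q* ≈ 851 coils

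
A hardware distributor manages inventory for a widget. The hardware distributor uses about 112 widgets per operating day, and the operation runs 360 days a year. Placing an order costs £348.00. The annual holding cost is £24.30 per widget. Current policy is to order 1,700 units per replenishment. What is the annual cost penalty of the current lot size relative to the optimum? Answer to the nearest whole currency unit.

Annual demand D = 112 × 360 = 40,320.
EOQ = √(2DS/H) = √(2 × 40,320 × 348 / 24.3) ≈ 1074.64.
Cost at Q* = (D/Q*)S + (Q*/2)H = √(2DSH) ≈ £26,113.68.
Cost at Q = 1,700: (40,320/1,700)×348 + (1,700/2)×24.3 = £8,253.74 + £20,655.00 = £28,908.74.
Excess = £28,908.74 − £26,113.68 = £2,795.06.

Extra cost ≈ £2,795 per year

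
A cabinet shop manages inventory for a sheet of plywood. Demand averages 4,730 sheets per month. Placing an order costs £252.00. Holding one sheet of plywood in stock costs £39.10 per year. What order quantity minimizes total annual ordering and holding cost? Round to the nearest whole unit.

Q* ≈ 855 sheets

Annual demand D = 4,730 × 12 = 56,760.
EOQ = √(2DS / H) = √(2 × 56,760 × 252 / 39.1).
= √(28,607,040 / 39.1) = √731,637.8517 ≈ 855.358.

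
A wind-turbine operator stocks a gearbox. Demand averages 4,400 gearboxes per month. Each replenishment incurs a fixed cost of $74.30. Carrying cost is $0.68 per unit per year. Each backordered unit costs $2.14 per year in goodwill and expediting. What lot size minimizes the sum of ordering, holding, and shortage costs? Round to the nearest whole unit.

Annual demand D = 4,400 × 12 = 52,800.
With planned backorders, Q* = √(2DS/H) · √((H+B)/B).
√(2DS/H) = √(2 × 52,800 × 74.3 / 0.68) = 3396.815.
√((H+B)/B) = √((0.68+2.14)/2.14) = 1.1479.
Q* ≈ 3899.326.

Q* ≈ 3,899 gearboxes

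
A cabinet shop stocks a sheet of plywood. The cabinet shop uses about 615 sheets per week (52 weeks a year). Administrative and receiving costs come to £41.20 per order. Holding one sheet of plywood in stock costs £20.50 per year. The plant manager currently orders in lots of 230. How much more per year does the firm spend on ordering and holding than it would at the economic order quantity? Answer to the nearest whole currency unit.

Annual demand D = 615 × 52 = 31,980.
EOQ = √(2DS/H) = √(2 × 31,980 × 41.2 / 20.5) ≈ 358.53.
Cost at Q* = (D/Q*)S + (Q*/2)H = √(2DSH) ≈ £7,349.87.
Cost at Q = 230: (31,980/230)×41.2 + (230/2)×20.5 = £5,728.59 + £2,357.50 = £8,086.09.
Excess = £8,086.09 − £7,349.87 = £736.22.

Extra cost ≈ £736 per year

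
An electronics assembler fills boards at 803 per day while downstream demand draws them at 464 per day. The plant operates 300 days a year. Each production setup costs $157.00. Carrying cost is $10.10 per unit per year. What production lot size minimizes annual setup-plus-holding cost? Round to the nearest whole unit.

Q* ≈ 3,202 boards

Annual demand D = 464 × 300 = 139,200.
Production build-up factor (1 − d/p) = 1 − 464/803 = 0.4222.
Q* = √(2DS / (H(1 − d/p))) = √(2 × 139,200 × 157 / (10.1 × 0.4222)).
= √(43,708,800 / 4.2639) ≈ 3201.708.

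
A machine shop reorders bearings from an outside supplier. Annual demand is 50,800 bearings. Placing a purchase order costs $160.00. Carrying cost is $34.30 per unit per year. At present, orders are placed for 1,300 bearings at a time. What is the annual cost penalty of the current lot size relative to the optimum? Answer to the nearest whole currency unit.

Extra cost ≈ $4,934 per year

EOQ = √(2DS/H) = √(2 × 50,800 × 160 / 34.3) ≈ 688.43.
Cost at Q* = (D/Q*)S + (Q*/2)H = √(2DSH) ≈ $23,613.15.
Cost at Q = 1,300: (50,800/1,300)×160 + (1,300/2)×34.3 = $6,252.31 + $22,295.00 = $28,547.31.
Excess = $28,547.31 − $23,613.15 = $4,934.16.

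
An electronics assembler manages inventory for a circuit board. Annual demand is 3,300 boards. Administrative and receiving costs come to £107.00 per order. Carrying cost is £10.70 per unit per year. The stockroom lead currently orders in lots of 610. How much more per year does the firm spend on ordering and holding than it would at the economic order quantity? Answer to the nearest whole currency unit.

EOQ = √(2DS/H) = √(2 × 3,300 × 107 / 10.7) ≈ 256.90.
Cost at Q* = (D/Q*)S + (Q*/2)H = √(2DSH) ≈ £2,748.88.
Cost at Q = 610: (3,300/610)×107 + (610/2)×10.7 = £578.85 + £3,263.50 = £3,842.35.
Excess = £3,842.35 − £2,748.88 = £1,093.47.

Extra cost ≈ £1,093 per year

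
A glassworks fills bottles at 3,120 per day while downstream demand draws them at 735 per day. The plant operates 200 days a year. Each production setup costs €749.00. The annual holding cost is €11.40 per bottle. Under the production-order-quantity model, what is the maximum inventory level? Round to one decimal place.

Annual demand D = 735 × 200 = 147,000.
Production build-up factor (1 − d/p) = 1 − 735/3,120 = 0.7644.
Q* = √(2DS / (H(1 − d/p))) = √(2 × 147,000 × 749 / (11.4 × 0.7644)).
= √(220,206,000 / 8.7144) ≈ 5026.842.
Maximum inventory = Q*(1 − d/p) = 5026.842 × 0.7644 ≈ 3842.634.

I_max ≈ 3,842.6 bottles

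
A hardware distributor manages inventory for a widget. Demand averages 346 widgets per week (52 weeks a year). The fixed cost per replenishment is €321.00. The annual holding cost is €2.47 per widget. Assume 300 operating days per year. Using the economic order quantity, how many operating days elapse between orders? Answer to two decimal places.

Annual demand D = 346 × 52 = 17,992.
The optimal lot size = √(2DS/H) = √(2 × 17,992 × 321 / 2.47) ≈ 2162.51.
Cycle time = Q*/D × 300 = 2162.51 / 17,992 × 300 ≈ 36.058 days.

T ≈ 36.06 days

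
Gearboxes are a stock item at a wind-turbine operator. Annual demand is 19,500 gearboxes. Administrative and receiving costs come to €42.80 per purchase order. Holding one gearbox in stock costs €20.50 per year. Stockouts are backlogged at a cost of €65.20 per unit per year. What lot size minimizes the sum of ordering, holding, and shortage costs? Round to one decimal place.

With planned backorders, Q* = √(2DS/H) · √((H+B)/B).
√(2DS/H) = √(2 × 19,500 × 42.8 / 20.5) = 285.350.
√((H+B)/B) = √((20.5+65.2)/65.2) = 1.1465.
Q* ≈ 327.148.

Q* ≈ 327.1 gearboxes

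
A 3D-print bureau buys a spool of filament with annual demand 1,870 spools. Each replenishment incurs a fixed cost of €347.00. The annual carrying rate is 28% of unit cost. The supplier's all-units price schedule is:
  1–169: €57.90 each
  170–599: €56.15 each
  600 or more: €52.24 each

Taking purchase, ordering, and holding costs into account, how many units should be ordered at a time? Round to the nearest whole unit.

Q* ≈ 600 spools

Holding cost per unit per year at price C is H = 0.28·C.
Evaluate total cost at each tier's feasible EOQ or, if the EOQ is below the tier, at the tier's minimum quantity.
Tier 1 (€57.90): EOQ = 282.9 exceeds tier's upper bound 169, so this tier is dominated.
EOQ at €56.15 = 287.3 (feasible in tier 2): TC = 1,870×€56.15 + (1,870/287.3)×347 + (287.3/2)×0.28×€56.15 = €109,517.55.
EOQ at €52.24 = 297.9 < 600, so use break Q=600: TC = 1,870×€52.24 + (1,870/600.0)×347 + (600.0/2)×0.28×€52.24 = €103,158.44.
Lowest total cost is €103,158.44 at Q = 600.0.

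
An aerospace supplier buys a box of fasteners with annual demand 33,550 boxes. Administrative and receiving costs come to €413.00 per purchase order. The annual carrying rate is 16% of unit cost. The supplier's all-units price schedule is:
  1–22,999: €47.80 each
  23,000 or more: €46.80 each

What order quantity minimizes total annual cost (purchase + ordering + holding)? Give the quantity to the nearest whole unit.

Q* ≈ 1,904 boxes

Holding cost per unit per year at price C is H = 0.16·C.
Candidates are each tier's EOQ (if it falls in that tier) and each price-break quantity.
EOQ at €47.80 = 1903.5 (feasible in tier 1): TC = 33,550×€47.80 + (33,550/1903.5)×413 + (1903.5/2)×0.16×€47.80 = €1,618,248.29.
EOQ at €46.80 = 1923.8 < 23000, so use break Q=23000: TC = 33,550×€46.80 + (33,550/23000.0)×413 + (23000.0/2)×0.16×€46.80 = €1,656,854.44.
Lowest total cost is €1,618,248.29 at Q = 1903.5.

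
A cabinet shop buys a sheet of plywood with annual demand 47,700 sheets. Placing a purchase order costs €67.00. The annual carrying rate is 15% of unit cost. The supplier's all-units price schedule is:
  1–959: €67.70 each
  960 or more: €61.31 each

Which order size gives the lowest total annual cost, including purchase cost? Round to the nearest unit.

Holding cost per unit per year at price C is H = 0.15·C.
For each price level, check whether its EOQ is feasible; otherwise the best quantity at that price is the breakpoint.
EOQ at €67.70 = 793.4 (feasible in tier 1): TC = 47,700×€67.70 + (47,700/793.4)×67 + (793.4/2)×0.15×€67.70 = €3,237,346.60.
EOQ at €61.31 = 833.7 < 960, so use break Q=960: TC = 47,700×€61.31 + (47,700/960.0)×67 + (960.0/2)×0.15×€61.31 = €2,932,230.38.
Lowest total cost is €2,932,230.38 at Q = 960.0.

Q* ≈ 960 sheets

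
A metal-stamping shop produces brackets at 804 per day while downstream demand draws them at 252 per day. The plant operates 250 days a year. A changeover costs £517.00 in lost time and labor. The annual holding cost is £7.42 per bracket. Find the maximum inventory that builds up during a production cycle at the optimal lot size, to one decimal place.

Annual demand D = 252 × 250 = 63,000.
Production build-up factor (1 − d/p) = 1 − 252/804 = 0.6866.
Q* = √(2DS / (H(1 − d/p))) = √(2 × 63,000 × 517 / (7.42 × 0.6866)).
= √(65,142,000 / 5.0943) ≈ 3575.914.
Maximum inventory = Q*(1 − d/p) = 3575.914 × 0.6866 ≈ 2455.105.

I_max ≈ 2,455.1 brackets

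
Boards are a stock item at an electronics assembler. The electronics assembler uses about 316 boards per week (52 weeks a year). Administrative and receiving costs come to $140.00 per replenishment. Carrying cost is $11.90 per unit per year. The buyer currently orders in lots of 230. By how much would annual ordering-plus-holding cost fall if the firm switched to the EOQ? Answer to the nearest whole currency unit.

Extra cost ≈ $3,971 per year

Annual demand D = 316 × 52 = 16,432.
EOQ = √(2DS/H) = √(2 × 16,432 × 140 / 11.9) ≈ 621.80.
Cost at Q* = (D/Q*)S + (Q*/2)H = √(2DSH) ≈ $7,399.42.
Cost at Q = 230: (16,432/230)×140 + (230/2)×11.9 = $10,002.09 + $1,368.50 = $11,370.59.
Excess = $11,370.59 − $7,399.42 = $3,971.17.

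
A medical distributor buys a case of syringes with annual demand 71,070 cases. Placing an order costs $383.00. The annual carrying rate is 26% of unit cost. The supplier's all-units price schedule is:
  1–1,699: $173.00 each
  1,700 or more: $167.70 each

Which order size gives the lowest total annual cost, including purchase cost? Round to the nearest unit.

Q* ≈ 1,700 cases

Holding cost per unit per year at price C is H = 0.26·C.
Candidates are each tier's EOQ (if it falls in that tier) and each price-break quantity.
EOQ at $173.00 = 1100.1 (feasible in tier 1): TC = 71,070×$173.00 + (71,070/1100.1)×383 + (1100.1/2)×0.26×$173.00 = $12,344,594.28.
EOQ at $167.70 = 1117.4 < 1700, so use break Q=1700: TC = 71,070×$167.70 + (71,070/1700.0)×383 + (1700.0/2)×0.26×$167.70 = $11,971,512.35.
Lowest total cost is $11,971,512.35 at Q = 1700.0.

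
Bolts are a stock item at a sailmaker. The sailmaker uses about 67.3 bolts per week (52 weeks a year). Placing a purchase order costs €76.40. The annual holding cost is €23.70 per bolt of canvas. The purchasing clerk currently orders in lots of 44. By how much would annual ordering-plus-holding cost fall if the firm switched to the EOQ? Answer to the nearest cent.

Annual demand D = 67.3 × 52 = 3,499.6.
EOQ = √(2DS/H) = √(2 × 3,499.6 × 76.4 / 23.7) ≈ 150.21.
Cost at Q* = (D/Q*)S + (Q*/2)H = √(2DSH) ≈ €3,559.96.
Cost at Q = 44: (3,499.6/44)×76.4 + (44/2)×23.7 = €6,076.58 + €521.40 = €6,597.98.
Excess = €6,597.98 − €3,559.96 = €3,038.02.

Extra cost ≈ €3,038.02 per year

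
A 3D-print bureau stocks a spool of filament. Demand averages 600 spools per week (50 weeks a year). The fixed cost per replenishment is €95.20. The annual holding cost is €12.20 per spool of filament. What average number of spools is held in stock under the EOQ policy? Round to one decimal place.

Annual demand D = 600 × 50 = 30,000.
Q* = √(2DS/H) = √(2 × 30,000 × 95.2 / 12.2) ≈ 684.25.
Average inventory = Q*/2 ≈ 684.25 / 2 = 342.125.

Average inventory ≈ 342.1 spools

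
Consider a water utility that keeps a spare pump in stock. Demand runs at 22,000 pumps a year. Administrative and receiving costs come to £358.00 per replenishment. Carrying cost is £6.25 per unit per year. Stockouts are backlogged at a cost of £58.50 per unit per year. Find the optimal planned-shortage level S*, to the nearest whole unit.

S* ≈ 161 pumps

With planned backorders, Q* = √(2DS/H) · √((H+B)/B).
√(2DS/H) = √(2 × 22,000 × 358 / 6.25) = 1587.552.
√((H+B)/B) = √((6.25+58.5)/58.5) = 1.0521.
Q* ≈ 1670.205.
S* = Q* · H/(H+B) = 1670.205 × 6.25/64.75 ≈ 161.217.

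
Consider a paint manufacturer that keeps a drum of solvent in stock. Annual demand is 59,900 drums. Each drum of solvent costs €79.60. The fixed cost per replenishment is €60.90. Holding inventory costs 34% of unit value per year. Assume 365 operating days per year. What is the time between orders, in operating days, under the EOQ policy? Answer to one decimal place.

T ≈ 3.2 days

Holding cost H = 0.34 × €79.60 = €27.0640 per unit per year.
Q* = √(2DS/H) = √(2 × 59,900 × 60.9 / 27.064) ≈ 519.21.
Cycle time = Q*/D × 365 = 519.21 / 59,900 × 365 ≈ 3.164 days.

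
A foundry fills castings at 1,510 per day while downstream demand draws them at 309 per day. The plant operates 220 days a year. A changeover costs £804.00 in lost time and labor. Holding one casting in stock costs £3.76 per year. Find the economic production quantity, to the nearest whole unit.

Annual demand D = 309 × 220 = 67,980.
Production build-up factor (1 − d/p) = 1 − 309/1,510 = 0.7954.
Q* = √(2DS / (H(1 − d/p))) = √(2 × 67,980 × 804 / (3.76 × 0.7954)).
= √(109,311,840 / 2.9906) ≈ 6045.840.

Q* ≈ 6,046 castings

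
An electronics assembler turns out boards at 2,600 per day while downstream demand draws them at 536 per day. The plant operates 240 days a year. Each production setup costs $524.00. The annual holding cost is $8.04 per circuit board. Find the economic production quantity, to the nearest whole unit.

Q* ≈ 4,596 boards

Annual demand D = 536 × 240 = 128,640.
Production build-up factor (1 − d/p) = 1 − 536/2,600 = 0.7938.
Q* = √(2DS / (H(1 − d/p))) = √(2 × 128,640 × 524 / (8.04 × 0.7938)).
= √(134,814,720 / 6.3825) ≈ 4595.920.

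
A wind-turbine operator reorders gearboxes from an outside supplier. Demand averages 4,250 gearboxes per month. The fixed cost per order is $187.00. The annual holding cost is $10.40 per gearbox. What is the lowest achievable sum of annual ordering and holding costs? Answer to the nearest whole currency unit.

Annual demand D = 4,250 × 12 = 51,000.
EOQ = √(2DS/H) = √(2 × 51,000 × 187 / 10.4) ≈ 1354.27.
At Q*, ordering cost (D/Q*)S equals holding cost (Q*/2)H, each = √(DSH/2).
Minimum total = √(2DSH) = √(2 × 51,000 × 187 × 10.4) ≈ 14084.374.

TC* ≈ $14,084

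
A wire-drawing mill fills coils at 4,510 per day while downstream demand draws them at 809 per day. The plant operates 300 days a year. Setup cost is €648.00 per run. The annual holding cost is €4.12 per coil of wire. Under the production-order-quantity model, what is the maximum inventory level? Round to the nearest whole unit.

Annual demand D = 809 × 300 = 242,700.
Production build-up factor (1 − d/p) = 1 − 809/4,510 = 0.8206.
Q* = √(2DS / (H(1 − d/p))) = √(2 × 242,700 × 648 / (4.12 × 0.8206)).
= √(314,539,200 / 3.381) ≈ 9645.339.
Maximum inventory = Q*(1 − d/p) = 9645.339 × 0.8206 ≈ 7915.166.

I_max ≈ 7,915 coils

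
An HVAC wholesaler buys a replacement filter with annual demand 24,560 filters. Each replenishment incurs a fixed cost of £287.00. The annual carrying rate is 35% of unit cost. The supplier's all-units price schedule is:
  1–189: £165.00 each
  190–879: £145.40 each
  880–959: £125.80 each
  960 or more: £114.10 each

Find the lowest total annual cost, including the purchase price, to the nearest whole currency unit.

Holding cost per unit per year at price C is H = 0.35·C.
Candidates are each tier's EOQ (if it falls in that tier) and each price-break quantity.
Tier 1 (£165.00): EOQ = 494.1 exceeds tier's upper bound 189, so this tier is dominated.
EOQ at £145.40 = 526.3 (feasible in tier 2): TC = 24,560×£145.40 + (24,560/526.3)×287 + (526.3/2)×0.35×£145.40 = £3,597,808.67.
EOQ at £125.80 = 565.8 < 880, so use break Q=880: TC = 24,560×£125.80 + (24,560/880.0)×287 + (880.0/2)×0.35×£125.80 = £3,117,031.11.
EOQ at £114.10 = 594.1 < 960, so use break Q=960: TC = 24,560×£114.10 + (24,560/960.0)×287 + (960.0/2)×0.35×£114.10 = £2,828,807.22.
Lowest total cost among the candidates is at Q = 960.0.

TC* ≈ £2,828,807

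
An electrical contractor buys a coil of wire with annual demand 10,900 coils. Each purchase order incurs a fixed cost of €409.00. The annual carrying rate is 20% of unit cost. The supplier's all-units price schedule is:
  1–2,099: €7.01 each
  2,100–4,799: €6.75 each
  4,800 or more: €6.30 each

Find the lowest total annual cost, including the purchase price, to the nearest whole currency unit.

TC* ≈ €72,623

Holding cost per unit per year at price C is H = 0.20·C.
Candidates are each tier's EOQ (if it falls in that tier) and each price-break quantity.
Tier 1 (€7.01): EOQ = 2521.8 exceeds tier's upper bound 2099, so this tier is dominated.
EOQ at €6.75 = 2569.9 (feasible in tier 2): TC = 10,900×€6.75 + (10,900/2569.9)×409 + (2569.9/2)×0.20×€6.75 = €77,044.42.
EOQ at €6.30 = 2660.1 < 4800, so use break Q=4800: TC = 10,900×€6.30 + (10,900/4800.0)×409 + (4800.0/2)×0.20×€6.30 = €72,622.77.
Lowest total cost among the candidates is at Q = 4800.0.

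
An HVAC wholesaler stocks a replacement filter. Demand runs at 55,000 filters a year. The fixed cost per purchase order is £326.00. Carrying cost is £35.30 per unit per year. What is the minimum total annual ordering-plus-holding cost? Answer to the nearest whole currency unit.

TC* ≈ £35,579

EOQ = √(2DS/H) = √(2 × 55,000 × 326 / 35.3) ≈ 1007.90.
At the optimum the two cost components are equal, so total cost = 2·(Q*/2)H = Q*·H.
Minimum total = √(2DSH) = √(2 × 55,000 × 326 × 35.3) ≈ 35578.898.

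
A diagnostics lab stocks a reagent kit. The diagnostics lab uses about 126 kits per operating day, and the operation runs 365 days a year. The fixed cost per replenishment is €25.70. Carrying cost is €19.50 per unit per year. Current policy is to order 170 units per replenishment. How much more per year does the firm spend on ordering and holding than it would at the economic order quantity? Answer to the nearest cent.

Annual demand D = 126 × 365 = 45,990.
EOQ = √(2DS/H) = √(2 × 45,990 × 25.7 / 19.5) ≈ 348.17.
Cost at Q* = (D/Q*)S + (Q*/2)H = √(2DSH) ≈ €6,789.39.
Cost at Q = 170: (45,990/170)×25.7 + (170/2)×19.5 = €6,952.61 + €1,657.50 = €8,610.11.
Excess = €8,610.11 − €6,789.39 = €1,820.72.

Extra cost ≈ €1,820.72 per year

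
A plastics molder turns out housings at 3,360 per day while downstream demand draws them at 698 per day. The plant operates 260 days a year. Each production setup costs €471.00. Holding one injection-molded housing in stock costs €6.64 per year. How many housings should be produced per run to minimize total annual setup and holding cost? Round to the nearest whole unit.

Annual demand D = 698 × 260 = 181,480.
Production build-up factor (1 − d/p) = 1 − 698/3,360 = 0.7923.
Q* = √(2DS / (H(1 − d/p))) = √(2 × 181,480 × 471 / (6.64 × 0.7923)).
= √(170,954,160 / 5.2606) ≈ 5700.611.

Q* ≈ 5,701 housings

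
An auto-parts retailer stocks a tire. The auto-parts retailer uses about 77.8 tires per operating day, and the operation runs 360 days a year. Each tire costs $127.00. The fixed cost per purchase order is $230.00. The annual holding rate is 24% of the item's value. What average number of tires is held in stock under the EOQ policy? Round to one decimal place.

Average inventory ≈ 325.1 tires

Annual demand D = 77.8 × 360 = 28,008.
Holding cost H = 0.24 × $127.00 = $30.4800 per unit per year.
Q* = √(2DS/H) = √(2 × 28,008 × 230 / 30.48) ≈ 650.15.
Average inventory = Q*/2 ≈ 650.15 / 2 = 325.074.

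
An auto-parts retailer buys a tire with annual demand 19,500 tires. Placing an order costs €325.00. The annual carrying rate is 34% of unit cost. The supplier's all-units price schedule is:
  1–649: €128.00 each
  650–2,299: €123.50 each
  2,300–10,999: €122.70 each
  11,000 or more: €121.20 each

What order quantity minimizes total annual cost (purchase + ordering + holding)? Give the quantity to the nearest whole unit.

Q* ≈ 650 tires

Holding cost per unit per year at price C is H = 0.34·C.
For each price level, check whether its EOQ is feasible; otherwise the best quantity at that price is the breakpoint.
EOQ at €128.00 = 539.7 (feasible in tier 1): TC = 19,500×€128.00 + (19,500/539.7)×325 + (539.7/2)×0.34×€128.00 = €2,519,486.51.
EOQ at €123.50 = 549.4 < 650, so use break Q=650: TC = 19,500×€123.50 + (19,500/650.0)×325 + (650.0/2)×0.34×€123.50 = €2,431,646.75.
EOQ at €122.70 = 551.2 < 2300, so use break Q=2300: TC = 19,500×€122.70 + (19,500/2300.0)×325 + (2300.0/2)×0.34×€122.70 = €2,443,381.13.
EOQ at €121.20 = 554.6 < 11000, so use break Q=11000: TC = 19,500×€121.20 + (19,500/11000.0)×325 + (11000.0/2)×0.34×€121.20 = €2,590,620.14.
Lowest total cost is €2,431,646.75 at Q = 650.0.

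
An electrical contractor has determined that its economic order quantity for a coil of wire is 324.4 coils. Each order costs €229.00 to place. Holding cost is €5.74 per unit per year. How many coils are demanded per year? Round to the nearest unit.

D ≈ 1,319 coils per year

The basic EOQ model gives Q* = √(2DS/H); rearrange for the unknown.
From Q* = √(2DS/H): D = Q*²H / (2S) = 324.4² × 5.74 / (2 × 229) = 1318.889.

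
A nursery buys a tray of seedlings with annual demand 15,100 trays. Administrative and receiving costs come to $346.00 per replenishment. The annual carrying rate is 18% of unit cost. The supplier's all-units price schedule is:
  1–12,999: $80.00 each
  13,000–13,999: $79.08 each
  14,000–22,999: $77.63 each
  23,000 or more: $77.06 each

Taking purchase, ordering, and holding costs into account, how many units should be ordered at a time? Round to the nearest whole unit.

Q* ≈ 852 trays

Holding cost per unit per year at price C is H = 0.18·C.
Candidates are each tier's EOQ (if it falls in that tier) and each price-break quantity.
EOQ at $80.00 = 851.8 (feasible in tier 1): TC = 15,100×$80.00 + (15,100/851.8)×346 + (851.8/2)×0.18×$80.00 = $1,220,266.56.
EOQ at $79.08 = 856.8 < 13000, so use break Q=13000: TC = 15,100×$79.08 + (15,100/13000.0)×346 + (13000.0/2)×0.18×$79.08 = $1,287,033.49.
EOQ at $77.63 = 864.7 < 14000, so use break Q=14000: TC = 15,100×$77.63 + (15,100/14000.0)×346 + (14000.0/2)×0.18×$77.63 = $1,270,399.99.
EOQ at $77.06 = 867.9 < 23000, so use break Q=23000: TC = 15,100×$77.06 + (15,100/23000.0)×346 + (23000.0/2)×0.18×$77.06 = $1,323,347.36.
Lowest total cost is $1,220,266.56 at Q = 851.8.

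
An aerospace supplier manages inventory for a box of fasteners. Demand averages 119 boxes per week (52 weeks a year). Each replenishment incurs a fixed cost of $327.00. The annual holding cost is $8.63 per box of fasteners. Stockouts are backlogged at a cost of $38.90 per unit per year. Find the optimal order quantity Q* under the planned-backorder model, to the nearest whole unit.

Annual demand D = 119 × 52 = 6,188.
With planned backorders, Q* = √(2DS/H) · √((H+B)/B).
√(2DS/H) = √(2 × 6,188 × 327 / 8.63) = 684.792.
√((H+B)/B) = √((8.63+38.9)/38.9) = 1.1054.
Q* ≈ 756.951.

Q* ≈ 757 boxes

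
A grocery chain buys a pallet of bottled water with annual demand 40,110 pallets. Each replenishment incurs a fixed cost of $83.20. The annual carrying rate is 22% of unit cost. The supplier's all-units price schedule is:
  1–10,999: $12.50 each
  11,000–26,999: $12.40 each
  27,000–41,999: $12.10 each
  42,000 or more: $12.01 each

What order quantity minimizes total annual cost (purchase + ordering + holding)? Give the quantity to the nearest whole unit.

Holding cost per unit per year at price C is H = 0.22·C.
For each price level, check whether its EOQ is feasible; otherwise the best quantity at that price is the breakpoint.
EOQ at $12.50 = 1557.9 (feasible in tier 1): TC = 40,110×$12.50 + (40,110/1557.9)×83.2 + (1557.9/2)×0.22×$12.50 = $505,659.20.
EOQ at $12.40 = 1564.2 < 11000, so use break Q=11000: TC = 40,110×$12.40 + (40,110/11000.0)×83.2 + (11000.0/2)×0.22×$12.40 = $512,671.38.
EOQ at $12.10 = 1583.4 < 27000, so use break Q=27000: TC = 40,110×$12.10 + (40,110/27000.0)×83.2 + (27000.0/2)×0.22×$12.10 = $521,391.60.
EOQ at $12.01 = 1589.4 < 42000, so use break Q=42000: TC = 40,110×$12.01 + (40,110/42000.0)×83.2 + (42000.0/2)×0.22×$12.01 = $537,286.76.
Lowest total cost is $505,659.20 at Q = 1557.9.

Q* ≈ 1,558 pallets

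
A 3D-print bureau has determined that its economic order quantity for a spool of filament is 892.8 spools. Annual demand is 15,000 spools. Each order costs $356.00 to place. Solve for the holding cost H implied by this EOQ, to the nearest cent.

H ≈ $13.40

Squaring Q* = √(2DS/H) gives Q*² = 2DS/H.
From Q* = √(2DS/H): H = 2DS / Q*² = 2 × 15,000 × 356 / 892.8² = 13.3987.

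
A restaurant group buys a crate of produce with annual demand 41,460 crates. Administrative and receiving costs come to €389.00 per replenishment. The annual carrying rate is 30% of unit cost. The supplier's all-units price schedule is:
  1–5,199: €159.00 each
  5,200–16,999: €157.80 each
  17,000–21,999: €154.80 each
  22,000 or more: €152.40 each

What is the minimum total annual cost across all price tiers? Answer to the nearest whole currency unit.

Holding cost per unit per year at price C is H = 0.30·C.
Evaluate total cost at each tier's feasible EOQ or, if the EOQ is below the tier, at the tier's minimum quantity.
EOQ at €159.00 = 822.3 (feasible in tier 1): TC = 41,460×€159.00 + (41,460/822.3)×389 + (822.3/2)×0.30×€159.00 = €6,631,365.06.
EOQ at €157.80 = 825.4 < 5200, so use break Q=5200: TC = 41,460×€157.80 + (41,460/5200.0)×389 + (5200.0/2)×0.30×€157.80 = €6,668,573.53.
EOQ at €154.80 = 833.4 < 17000, so use break Q=17000: TC = 41,460×€154.80 + (41,460/17000.0)×389 + (17000.0/2)×0.30×€154.80 = €6,813,696.70.
EOQ at €152.40 = 839.9 < 22000, so use break Q=22000: TC = 41,460×€152.40 + (41,460/22000.0)×389 + (22000.0/2)×0.30×€152.40 = €6,822,157.09.
Lowest total cost among the candidates is at Q = 822.3.

TC* ≈ €6,631,365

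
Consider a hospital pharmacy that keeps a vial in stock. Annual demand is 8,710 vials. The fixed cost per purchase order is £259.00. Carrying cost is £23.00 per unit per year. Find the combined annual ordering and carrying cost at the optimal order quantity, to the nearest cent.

TC* ≈ £10,186.80

EOQ = √(2DS/H) = √(2 × 8,710 × 259 / 23) ≈ 442.90.
At the optimum the two cost components are equal, so total cost = 2·(Q*/2)H = Q*·H.
Minimum total = √(2DSH) = √(2 × 8,710 × 259 × 23) ≈ 10186.802.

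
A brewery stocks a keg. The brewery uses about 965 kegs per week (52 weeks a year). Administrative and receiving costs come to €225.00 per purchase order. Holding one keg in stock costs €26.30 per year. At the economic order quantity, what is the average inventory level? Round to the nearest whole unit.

Annual demand D = 965 × 52 = 50,180.
EOQ = √(2DS/H) = √(2 × 50,180 × 225 / 26.3) ≈ 926.60.
Average inventory = Q*/2 ≈ 926.60 / 2 = 463.302.

Average inventory ≈ 463 kegs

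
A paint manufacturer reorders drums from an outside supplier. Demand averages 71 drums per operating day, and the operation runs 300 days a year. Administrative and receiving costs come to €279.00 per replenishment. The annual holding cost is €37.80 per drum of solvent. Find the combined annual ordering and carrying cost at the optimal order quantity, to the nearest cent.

Annual demand D = 71 × 300 = 21,300.
The optimal lot size = √(2DS/H) = √(2 × 21,300 × 279 / 37.8) ≈ 560.74.
At Q*, ordering cost (D/Q*)S equals holding cost (Q*/2)H, each = √(DSH/2).
Minimum total = √(2DSH) = √(2 × 21,300 × 279 × 37.8) ≈ 21195.946.

TC* ≈ €21,195.95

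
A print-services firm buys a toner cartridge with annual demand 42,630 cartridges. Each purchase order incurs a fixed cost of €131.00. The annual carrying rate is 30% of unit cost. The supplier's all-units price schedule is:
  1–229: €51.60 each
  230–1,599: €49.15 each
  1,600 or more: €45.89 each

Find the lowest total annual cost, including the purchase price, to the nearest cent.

TC* ≈ €1,970,794.63

Holding cost per unit per year at price C is H = 0.30·C.
Evaluate total cost at each tier's feasible EOQ or, if the EOQ is below the tier, at the tier's minimum quantity.
Tier 1 (€51.60): EOQ = 849.4 exceeds tier's upper bound 229, so this tier is dominated.
EOQ at €49.15 = 870.3 (feasible in tier 2): TC = 42,630×€49.15 + (42,630/870.3)×131 + (870.3/2)×0.30×€49.15 = €2,108,097.57.
EOQ at €45.89 = 900.7 < 1600, so use break Q=1600: TC = 42,630×€45.89 + (42,630/1600.0)×131 + (1600.0/2)×0.30×€45.89 = €1,970,794.63.
Lowest total cost among the candidates is at Q = 1600.0.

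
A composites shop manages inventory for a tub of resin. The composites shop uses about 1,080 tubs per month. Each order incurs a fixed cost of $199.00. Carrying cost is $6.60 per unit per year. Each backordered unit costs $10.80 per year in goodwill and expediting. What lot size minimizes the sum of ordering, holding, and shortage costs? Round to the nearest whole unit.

Q* ≈ 1,122 tubs

Annual demand D = 1,080 × 12 = 12,960.
With planned backorders, Q* = √(2DS/H) · √((H+B)/B).
√(2DS/H) = √(2 × 12,960 × 199 / 6.6) = 884.040.
√((H+B)/B) = √((6.6+10.8)/10.8) = 1.2693.
Q* ≈ 1122.108.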